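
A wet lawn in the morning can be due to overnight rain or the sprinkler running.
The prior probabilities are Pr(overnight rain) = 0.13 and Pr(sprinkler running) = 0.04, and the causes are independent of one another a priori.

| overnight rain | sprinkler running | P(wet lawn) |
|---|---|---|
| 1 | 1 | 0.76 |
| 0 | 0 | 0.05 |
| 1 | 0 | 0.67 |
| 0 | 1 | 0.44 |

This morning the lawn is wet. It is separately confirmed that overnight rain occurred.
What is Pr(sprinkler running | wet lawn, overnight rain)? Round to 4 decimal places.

Sum P(wet lawn|·) weighted by the priors over both values of sprinkler running:
  P(wet lawn | overnight rain) = 0.67·0.96 + 0.76·0.04
        = 0.643200 + 0.030400 = 0.673600
Keeping only the sprinkler running-present terms gives 0.030400, so
  P(sprinkler running | wet lawn, overnight rain) = 0.030400 / 0.673600 ≈ 0.0451

Pr(sprinkler running | wet lawn, overnight rain) ≈ 0.0451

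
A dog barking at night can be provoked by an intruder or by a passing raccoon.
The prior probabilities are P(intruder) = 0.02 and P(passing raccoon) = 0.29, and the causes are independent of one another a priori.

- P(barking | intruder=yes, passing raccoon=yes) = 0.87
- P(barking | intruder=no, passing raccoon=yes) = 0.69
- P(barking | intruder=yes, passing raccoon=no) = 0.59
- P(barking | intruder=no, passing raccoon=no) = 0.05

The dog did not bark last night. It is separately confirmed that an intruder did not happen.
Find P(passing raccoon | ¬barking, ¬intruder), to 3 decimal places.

Enumerate both values of passing raccoon and weight by the priors:
  P(¬barking | ¬intruder) = 0.95×0.71 + 0.31×0.29
        = 0.674500 + 0.089900 = 0.764400
Keeping only the passing raccoon-present terms gives 0.089900, so
  P(passing raccoon | ¬barking, ¬intruder) = 0.089900 / 0.764400 ≈ 0.118

P(passing raccoon | ¬barking, ¬intruder) ≈ 0.118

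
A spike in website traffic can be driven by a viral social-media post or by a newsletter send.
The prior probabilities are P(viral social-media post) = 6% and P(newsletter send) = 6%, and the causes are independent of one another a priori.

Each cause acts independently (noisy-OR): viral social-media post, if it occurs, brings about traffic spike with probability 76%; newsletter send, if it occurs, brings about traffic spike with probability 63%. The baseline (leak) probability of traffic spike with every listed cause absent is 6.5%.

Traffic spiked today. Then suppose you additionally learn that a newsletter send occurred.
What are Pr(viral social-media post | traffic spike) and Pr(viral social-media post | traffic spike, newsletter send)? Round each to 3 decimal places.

Under noisy-OR, P(traffic spike | causes) = 1 − (1−0.065)·∏(1−qᵢ) over the active causes.
Weight on viral social-media post=true, given the evidence: 0.043744 + 0.003301 = 0.047045
The normalizing constant is 0.065*0.94*0.94 + 0.65405*0.94*0.06 + 0.7756*0.06*0.94 + 0.916972*0.06*0.06 = 0.141367
P(viral social-media post | traffic spike) = 0.047045/0.141367 ≈ 0.333

With the extra evidence:
Numerator (weight on configurations with viral social-media post): 0.916972×0.06 = 0.055018
Denominator P(traffic spike | newsletter send): 0.65405×0.94 + 0.916972×0.06 = 0.669825
P(viral social-media post | traffic spike, newsletter send) = 0.055018/0.669825 ≈ 0.082

Pr(viral social-media post | traffic spike) ≈ 0.333; Pr(viral social-media post | traffic spike, newsletter send) ≈ 0.082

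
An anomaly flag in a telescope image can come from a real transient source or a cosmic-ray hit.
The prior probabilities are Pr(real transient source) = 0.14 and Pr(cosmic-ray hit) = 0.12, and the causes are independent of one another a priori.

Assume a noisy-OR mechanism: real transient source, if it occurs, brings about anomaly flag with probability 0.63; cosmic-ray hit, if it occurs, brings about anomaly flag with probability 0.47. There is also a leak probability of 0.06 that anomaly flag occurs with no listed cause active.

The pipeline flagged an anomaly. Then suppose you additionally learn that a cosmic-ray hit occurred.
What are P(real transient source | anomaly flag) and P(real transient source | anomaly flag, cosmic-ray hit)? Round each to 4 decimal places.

P(real transient source | anomaly flag) ≈ 0.4918; P(real transient source | anomaly flag, cosmic-ray hit) ≈ 0.2092

Under noisy-OR, P(anomaly flag | causes) = 1 − (1−0.06)·∏(1−qᵢ) over the active causes.
P(anomaly flag) = 0.06×0.86×0.88 + 0.5018×0.86×0.12 + 0.6522×0.14×0.88 + 0.815666×0.14×0.12 = 0.045408 + 0.051786 + 0.080351 + 0.013703 = 0.191248
The real transient source-present share is 0.080351 + 0.013703 = 0.094054.
Hence the posterior is 0.094054/0.191248 ≈ 0.4918.

With the extra evidence:
By total probability over both values of real transient source:
  P(anomaly flag | cosmic-ray hit) = 0.5018*0.86 + 0.815666*0.14
        = 0.431548 + 0.114193 = 0.545741
The terms with real transient source present sum to 0.114193, so
  P(real transient source | anomaly flag, cosmic-ray hit) = 0.114193 / 0.545741 ≈ 0.2092
— cosmic-ray hit explains away the evidence for real transient source.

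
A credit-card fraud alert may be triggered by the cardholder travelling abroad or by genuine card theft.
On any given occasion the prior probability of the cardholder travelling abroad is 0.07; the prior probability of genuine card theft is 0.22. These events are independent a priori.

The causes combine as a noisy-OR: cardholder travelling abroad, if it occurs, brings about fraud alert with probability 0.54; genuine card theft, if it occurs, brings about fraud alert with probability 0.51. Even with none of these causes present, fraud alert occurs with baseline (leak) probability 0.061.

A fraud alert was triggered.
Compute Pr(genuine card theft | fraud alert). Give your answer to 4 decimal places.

Under noisy-OR, P(fraud alert | causes) = 1 − (1−0.061)·∏(1−qᵢ) over the active causes.
Enumerate the 4 (cardholder travelling abroad, genuine card theft) configurations and weight by the priors:
  P(fraud alert) = 0.061·0.93·0.78 + 0.53989·0.93·0.22 + 0.56806·0.07·0.78 + 0.788349·0.07·0.22
        = 0.044249 + 0.110461 + 0.031016 + 0.012141 = 0.197867
Configurations with genuine card theft contribute 0.122602, so
  P(genuine card theft | fraud alert) = 0.122602 / 0.197867 ≈ 0.6196

Pr(genuine card theft | fraud alert) ≈ 0.6196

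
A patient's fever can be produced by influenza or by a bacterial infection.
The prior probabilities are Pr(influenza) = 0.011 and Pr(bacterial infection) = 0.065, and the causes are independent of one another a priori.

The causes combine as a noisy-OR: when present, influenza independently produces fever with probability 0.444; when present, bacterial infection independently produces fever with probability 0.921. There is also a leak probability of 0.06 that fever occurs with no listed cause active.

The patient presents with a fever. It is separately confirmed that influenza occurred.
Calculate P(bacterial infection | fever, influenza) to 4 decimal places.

Under noisy-OR, P(fever | causes) = 1 − (1−0.06)·∏(1−qᵢ) over the active causes.
Enumerate both values of bacterial infection and weight by the priors:
  P(fever | influenza) = 0.47736*0.935 + 0.958711*0.065
        = 0.446332 + 0.062316 = 0.508648
Configurations with bacterial infection contribute 0.062316, so
  P(bacterial infection | fever, influenza) = 0.062316 / 0.508648 ≈ 0.1225

P(bacterial infection | fever, influenza) ≈ 0.1225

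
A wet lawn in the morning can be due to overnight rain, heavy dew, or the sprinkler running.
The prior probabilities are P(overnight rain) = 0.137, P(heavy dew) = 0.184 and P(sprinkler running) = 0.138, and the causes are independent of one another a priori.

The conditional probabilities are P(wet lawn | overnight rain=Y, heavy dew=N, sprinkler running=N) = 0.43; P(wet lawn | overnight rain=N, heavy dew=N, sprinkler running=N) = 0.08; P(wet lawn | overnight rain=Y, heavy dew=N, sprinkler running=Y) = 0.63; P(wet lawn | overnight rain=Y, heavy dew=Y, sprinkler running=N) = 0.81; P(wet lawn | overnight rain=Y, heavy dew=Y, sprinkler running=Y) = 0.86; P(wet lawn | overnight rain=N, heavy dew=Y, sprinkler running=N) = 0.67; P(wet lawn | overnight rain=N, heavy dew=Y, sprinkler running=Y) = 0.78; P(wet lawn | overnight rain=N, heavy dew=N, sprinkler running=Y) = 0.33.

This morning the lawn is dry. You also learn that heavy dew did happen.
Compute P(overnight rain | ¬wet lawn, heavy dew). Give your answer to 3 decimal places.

P(overnight rain | ¬wet lawn, heavy dew) ≈ 0.085

By total probability over the 4 (overnight rain, sprinkler running) configurations:
  P(¬wet lawn | heavy dew) = 0.33*0.863*0.862 + 0.22*0.863*0.138 + 0.19*0.137*0.862 + 0.14*0.137*0.138
        = 0.245489 + 0.026201 + 0.022438 + 0.002647 = 0.296775
Keeping only the overnight rain-present terms gives 0.025085, so
  P(overnight rain | ¬wet lawn, heavy dew) = 0.025085 / 0.296775 ≈ 0.085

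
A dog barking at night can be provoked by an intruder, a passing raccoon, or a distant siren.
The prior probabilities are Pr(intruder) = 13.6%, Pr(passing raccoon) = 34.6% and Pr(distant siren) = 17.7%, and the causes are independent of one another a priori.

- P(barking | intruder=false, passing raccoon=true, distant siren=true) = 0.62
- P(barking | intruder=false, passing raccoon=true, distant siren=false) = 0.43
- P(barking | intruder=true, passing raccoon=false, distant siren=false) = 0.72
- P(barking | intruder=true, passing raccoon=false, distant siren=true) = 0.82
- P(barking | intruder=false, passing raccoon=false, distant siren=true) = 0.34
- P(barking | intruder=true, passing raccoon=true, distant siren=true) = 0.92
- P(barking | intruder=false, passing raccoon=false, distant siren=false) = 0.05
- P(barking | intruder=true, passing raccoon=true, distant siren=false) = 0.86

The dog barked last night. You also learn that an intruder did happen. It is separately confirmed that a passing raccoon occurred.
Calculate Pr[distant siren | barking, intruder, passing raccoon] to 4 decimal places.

Pr[distant siren | barking, intruder, passing raccoon] ≈ 0.1870

For the numerator, keep only distant siren=true terms: 0.92×0.177 = 0.162840
Normalizer over all consistent configurations: 0.86×0.823 + 0.92×0.177 = 0.870620
Posterior = 0.162840 / 0.870620 ≈ 0.1870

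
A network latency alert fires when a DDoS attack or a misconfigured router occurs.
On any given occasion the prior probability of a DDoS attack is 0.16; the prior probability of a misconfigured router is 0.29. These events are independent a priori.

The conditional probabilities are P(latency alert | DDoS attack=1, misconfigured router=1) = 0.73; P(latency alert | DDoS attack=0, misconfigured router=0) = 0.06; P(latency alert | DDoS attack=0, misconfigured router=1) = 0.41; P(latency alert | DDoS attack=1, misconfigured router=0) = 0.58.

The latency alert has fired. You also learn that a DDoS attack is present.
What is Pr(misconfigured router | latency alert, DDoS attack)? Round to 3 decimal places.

Pr(misconfigured router | latency alert, DDoS attack) ≈ 0.340

P(latency alert | DDoS attack) = 0.58·0.71 + 0.73·0.29 = 0.411800 + 0.211700 = 0.623500
The misconfigured router-present share is 0.73·0.29 = 0.211700.
Hence the posterior is 0.211700/0.623500 ≈ 0.340.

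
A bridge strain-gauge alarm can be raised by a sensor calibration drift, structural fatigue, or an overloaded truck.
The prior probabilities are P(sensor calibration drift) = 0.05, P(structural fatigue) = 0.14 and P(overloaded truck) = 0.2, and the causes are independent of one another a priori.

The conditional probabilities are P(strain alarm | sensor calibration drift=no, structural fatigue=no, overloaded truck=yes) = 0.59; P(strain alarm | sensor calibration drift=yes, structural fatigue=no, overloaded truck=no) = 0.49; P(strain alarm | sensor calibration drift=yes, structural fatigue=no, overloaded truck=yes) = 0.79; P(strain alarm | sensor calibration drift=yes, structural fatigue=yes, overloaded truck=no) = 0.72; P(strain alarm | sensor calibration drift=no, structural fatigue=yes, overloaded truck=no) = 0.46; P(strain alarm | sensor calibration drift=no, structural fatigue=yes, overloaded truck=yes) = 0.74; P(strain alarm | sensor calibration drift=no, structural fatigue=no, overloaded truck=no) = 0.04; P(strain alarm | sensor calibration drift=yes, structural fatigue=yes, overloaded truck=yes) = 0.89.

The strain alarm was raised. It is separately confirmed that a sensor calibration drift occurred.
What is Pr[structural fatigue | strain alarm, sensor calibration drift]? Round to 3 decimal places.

Pr[structural fatigue | strain alarm, sensor calibration drift] ≈ 0.182

P(strain alarm | sensor calibration drift) = 0.49*0.86*0.8 + 0.79*0.86*0.2 + 0.72*0.14*0.8 + 0.89*0.14*0.2 = 0.337120 + 0.135880 + 0.080640 + 0.024920 = 0.578560
The structural fatigue-present share is 0.080640 + 0.024920 = 0.105560.
P(structural fatigue | strain alarm, sensor calibration drift) = 0.105560 / 0.578560 ≈ 0.182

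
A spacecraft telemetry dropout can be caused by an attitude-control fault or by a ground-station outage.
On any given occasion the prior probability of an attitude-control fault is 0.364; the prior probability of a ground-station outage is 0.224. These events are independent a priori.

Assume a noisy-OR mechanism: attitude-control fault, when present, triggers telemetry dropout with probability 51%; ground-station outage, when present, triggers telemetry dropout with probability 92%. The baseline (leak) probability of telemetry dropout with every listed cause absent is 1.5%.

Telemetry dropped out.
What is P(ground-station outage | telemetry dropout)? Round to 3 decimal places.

Under noisy-OR, P(telemetry dropout | causes) = 1 − (1−0.015)·∏(1−qᵢ) over the active causes.
P(telemetry dropout) = 0.015×0.636×0.776 + 0.9212×0.636×0.224 + 0.51735×0.364×0.776 + 0.961388×0.364×0.224 = 0.007403 + 0.131238 + 0.146133 + 0.078388 = 0.363162
The ground-station outage-present share is 0.131238 + 0.078388 = 0.209626.
Hence the posterior is 0.209626/0.363162 ≈ 0.577.

P(ground-station outage | telemetry dropout) ≈ 0.577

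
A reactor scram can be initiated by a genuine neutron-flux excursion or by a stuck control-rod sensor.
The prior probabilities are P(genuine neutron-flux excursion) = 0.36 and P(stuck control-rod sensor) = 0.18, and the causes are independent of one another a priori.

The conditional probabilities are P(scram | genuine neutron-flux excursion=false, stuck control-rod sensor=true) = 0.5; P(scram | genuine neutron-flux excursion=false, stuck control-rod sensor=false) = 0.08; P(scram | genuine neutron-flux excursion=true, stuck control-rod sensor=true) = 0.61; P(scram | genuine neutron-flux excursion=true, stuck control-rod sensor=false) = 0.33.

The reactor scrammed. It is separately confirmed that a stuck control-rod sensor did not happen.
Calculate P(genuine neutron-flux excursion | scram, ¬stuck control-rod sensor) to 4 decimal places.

P(genuine neutron-flux excursion | scram, ¬stuck control-rod sensor) ≈ 0.6988

For the numerator, keep only genuine neutron-flux excursion=true terms: 0.33×0.36 = 0.118800
Normalizer over all consistent configurations: 0.08×0.64 + 0.33×0.36 = 0.170000
Posterior = 0.118800 / 0.170000 ≈ 0.6988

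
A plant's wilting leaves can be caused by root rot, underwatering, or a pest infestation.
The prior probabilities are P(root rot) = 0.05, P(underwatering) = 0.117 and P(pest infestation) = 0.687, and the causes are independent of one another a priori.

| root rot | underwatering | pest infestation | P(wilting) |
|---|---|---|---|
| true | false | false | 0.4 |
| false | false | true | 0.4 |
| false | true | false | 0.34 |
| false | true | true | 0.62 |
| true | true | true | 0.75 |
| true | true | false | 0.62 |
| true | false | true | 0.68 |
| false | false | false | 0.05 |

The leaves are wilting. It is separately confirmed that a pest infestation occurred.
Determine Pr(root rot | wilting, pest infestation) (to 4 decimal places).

By total probability over the 4 (root rot, underwatering) configurations:
  P(wilting | pest infestation) = 0.4×0.95×0.883 + 0.62×0.95×0.117 + 0.68×0.05×0.883 + 0.75×0.05×0.117
        = 0.335540 + 0.068913 + 0.030022 + 0.004388 = 0.438863
The terms with root rot present sum to 0.034410, so
  P(root rot | wilting, pest infestation) = 0.034410 / 0.438863 ≈ 0.0784

Pr(root rot | wilting, pest infestation) ≈ 0.0784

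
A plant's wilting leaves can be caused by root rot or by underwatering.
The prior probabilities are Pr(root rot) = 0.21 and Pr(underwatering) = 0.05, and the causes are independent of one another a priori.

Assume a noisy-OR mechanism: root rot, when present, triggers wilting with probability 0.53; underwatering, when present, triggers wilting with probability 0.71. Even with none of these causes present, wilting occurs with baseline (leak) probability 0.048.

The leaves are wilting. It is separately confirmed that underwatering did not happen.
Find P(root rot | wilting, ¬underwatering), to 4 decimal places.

Under noisy-OR, P(wilting | causes) = 1 − (1−0.048)·∏(1−qᵢ) over the active causes.
Enumerate both values of root rot and weight by the priors:
  P(wilting | ¬underwatering) = 0.048*0.79 + 0.55256*0.21
        = 0.037920 + 0.116038 = 0.153958
The terms with root rot present sum to 0.116038, so
  P(root rot | wilting, ¬underwatering) = 0.116038 / 0.153958 ≈ 0.7537

P(root rot | wilting, ¬underwatering) ≈ 0.7537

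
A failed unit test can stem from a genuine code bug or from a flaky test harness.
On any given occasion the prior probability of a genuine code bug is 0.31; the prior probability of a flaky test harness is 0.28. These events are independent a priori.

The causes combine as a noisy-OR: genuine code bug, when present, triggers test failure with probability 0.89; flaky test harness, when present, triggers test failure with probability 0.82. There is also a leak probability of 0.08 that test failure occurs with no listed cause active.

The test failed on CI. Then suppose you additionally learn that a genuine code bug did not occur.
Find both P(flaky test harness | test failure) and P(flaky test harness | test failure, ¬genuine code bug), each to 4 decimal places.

Under noisy-OR, P(test failure | causes) = 1 − (1−0.08)·∏(1−qᵢ) over the active causes.
P(test failure) = 0.08·0.69·0.72 + 0.8344·0.69·0.28 + 0.8988·0.31·0.72 + 0.981784·0.31·0.28 = 0.039744 + 0.161206 + 0.200612 + 0.085219 = 0.486781
Restricting to configurations with flaky test harness present: 0.161206 + 0.085219 = 0.246425.
P(flaky test harness | test failure) = 0.246425 / 0.486781 ≈ 0.5062

Now also conditioning on genuine code bug≠true:
Enumerate both values of flaky test harness and weight by the priors:
  P(test failure | ¬genuine code bug) = 0.08·0.72 + 0.8344·0.28
        = 0.057600 + 0.233632 = 0.291232
Configurations with flaky test harness contribute 0.233632, so
  P(flaky test harness | test failure, ¬genuine code bug) = 0.233632 / 0.291232 ≈ 0.8022
With genuine code bug excluded, flaky test harness must carry more of the explanatory weight for the test failure.

P(flaky test harness | test failure) ≈ 0.5062; P(flaky test harness | test failure, ¬genuine code bug) ≈ 0.8022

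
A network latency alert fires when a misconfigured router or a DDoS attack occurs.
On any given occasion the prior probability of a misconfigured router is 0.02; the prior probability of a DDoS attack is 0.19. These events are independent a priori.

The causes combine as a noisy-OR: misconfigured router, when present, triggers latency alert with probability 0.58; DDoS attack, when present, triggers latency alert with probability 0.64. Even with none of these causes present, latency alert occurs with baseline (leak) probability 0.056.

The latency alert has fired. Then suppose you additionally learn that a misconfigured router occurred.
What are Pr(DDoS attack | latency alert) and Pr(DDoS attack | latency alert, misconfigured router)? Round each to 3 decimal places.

Pr(DDoS attack | latency alert) ≈ 0.699; Pr(DDoS attack | latency alert, misconfigured router) ≈ 0.250

Under noisy-OR, P(latency alert | causes) = 1 − (1−0.056)·∏(1−qᵢ) over the active causes.
P(latency alert) = 0.056*0.98*0.81 + 0.66016*0.98*0.19 + 0.60352*0.02*0.81 + 0.857267*0.02*0.19 = 0.044453 + 0.122922 + 0.009777 + 0.003258 = 0.180410
The DDoS attack-present share is 0.122922 + 0.003258 = 0.126180.
So P(DDoS attack | latency alert) = 0.126180/0.180410 ≈ 0.699.

With the extra evidence:
Sum P(latency alert|·) weighted by the priors over both values of DDoS attack:
  P(latency alert | misconfigured router) = 0.60352·0.81 + 0.857267·0.19
        = 0.488851 + 0.162881 = 0.651732
Keeping only the DDoS attack-present terms gives 0.162881, so
  P(DDoS attack | latency alert, misconfigured router) = 0.162881 / 0.651732 ≈ 0.250
This is intercausal reasoning (explaining away): once misconfigured router accounts for the latency alert, DDoS attack becomes less likely.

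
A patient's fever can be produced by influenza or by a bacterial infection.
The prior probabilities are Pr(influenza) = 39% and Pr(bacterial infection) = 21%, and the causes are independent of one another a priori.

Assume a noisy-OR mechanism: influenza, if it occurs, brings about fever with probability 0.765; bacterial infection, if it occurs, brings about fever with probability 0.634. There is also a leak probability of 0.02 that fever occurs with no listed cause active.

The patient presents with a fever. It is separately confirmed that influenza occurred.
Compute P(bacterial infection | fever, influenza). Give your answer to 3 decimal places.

Under noisy-OR, P(fever | causes) = 1 − (1−0.02)·∏(1−qᵢ) over the active causes.
Sum P(fever|·) weighted by the priors over both values of bacterial infection:
  P(fever | influenza) = 0.7697·0.79 + 0.91571·0.21
        = 0.608063 + 0.192299 = 0.800362
Configurations with bacterial infection contribute 0.192299, so
  P(bacterial infection | fever, influenza) = 0.192299 / 0.800362 ≈ 0.240

P(bacterial infection | fever, influenza) ≈ 0.240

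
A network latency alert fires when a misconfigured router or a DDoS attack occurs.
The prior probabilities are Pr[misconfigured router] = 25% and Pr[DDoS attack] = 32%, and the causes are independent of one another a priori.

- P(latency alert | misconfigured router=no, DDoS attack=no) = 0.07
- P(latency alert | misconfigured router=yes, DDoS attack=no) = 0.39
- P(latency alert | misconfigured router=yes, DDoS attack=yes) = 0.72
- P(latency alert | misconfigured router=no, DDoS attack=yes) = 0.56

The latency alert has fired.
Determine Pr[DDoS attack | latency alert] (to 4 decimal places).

Pr[DDoS attack | latency alert] ≈ 0.6531

Enumerate the 4 (misconfigured router, DDoS attack) configurations and weight by the priors:
  P(latency alert) = 0.07*0.75*0.68 + 0.56*0.75*0.32 + 0.39*0.25*0.68 + 0.72*0.25*0.32
        = 0.035700 + 0.134400 + 0.066300 + 0.057600 = 0.294000
Keeping only the DDoS attack-present terms gives 0.192000, so
  P(DDoS attack | latency alert) = 0.192000 / 0.294000 ≈ 0.6531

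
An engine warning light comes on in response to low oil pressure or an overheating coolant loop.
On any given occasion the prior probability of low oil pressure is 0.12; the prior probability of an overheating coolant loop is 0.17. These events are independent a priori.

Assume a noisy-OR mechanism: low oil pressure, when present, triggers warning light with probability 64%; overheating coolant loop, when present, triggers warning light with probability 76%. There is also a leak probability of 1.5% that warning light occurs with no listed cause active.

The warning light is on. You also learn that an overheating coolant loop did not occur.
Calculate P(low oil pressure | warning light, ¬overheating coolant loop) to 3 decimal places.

P(low oil pressure | warning light, ¬overheating coolant loop) ≈ 0.854

Under noisy-OR, P(warning light | causes) = 1 − (1−0.015)·∏(1−qᵢ) over the active causes.
Enumerate both values of low oil pressure and weight by the priors:
  P(warning light | ¬overheating coolant loop) = 0.015*0.88 + 0.6454*0.12
        = 0.013200 + 0.077448 = 0.090648
Configurations with low oil pressure contribute 0.077448, so
  P(low oil pressure | warning light, ¬overheating coolant loop) = 0.077448 / 0.090648 ≈ 0.854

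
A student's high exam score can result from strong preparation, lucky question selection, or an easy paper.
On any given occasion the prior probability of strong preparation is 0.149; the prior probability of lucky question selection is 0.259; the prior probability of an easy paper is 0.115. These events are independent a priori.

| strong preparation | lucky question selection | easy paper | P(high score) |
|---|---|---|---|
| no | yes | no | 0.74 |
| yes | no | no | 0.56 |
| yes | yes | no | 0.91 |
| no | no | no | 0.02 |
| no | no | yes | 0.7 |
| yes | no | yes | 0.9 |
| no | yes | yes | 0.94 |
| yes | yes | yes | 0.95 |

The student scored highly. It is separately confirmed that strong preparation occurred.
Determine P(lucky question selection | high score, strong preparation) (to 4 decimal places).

P(lucky question selection | high score, strong preparation) ≈ 0.3479

By total probability over the 4 (lucky question selection, easy paper) configurations:
  P(high score | strong preparation) = 0.56×0.741×0.885 + 0.9×0.741×0.115 + 0.91×0.259×0.885 + 0.95×0.259×0.115
        = 0.367240 + 0.076694 + 0.208586 + 0.028296 = 0.680816
The terms with lucky question selection present sum to 0.236882, so
  P(lucky question selection | high score, strong preparation) = 0.236882 / 0.680816 ≈ 0.3479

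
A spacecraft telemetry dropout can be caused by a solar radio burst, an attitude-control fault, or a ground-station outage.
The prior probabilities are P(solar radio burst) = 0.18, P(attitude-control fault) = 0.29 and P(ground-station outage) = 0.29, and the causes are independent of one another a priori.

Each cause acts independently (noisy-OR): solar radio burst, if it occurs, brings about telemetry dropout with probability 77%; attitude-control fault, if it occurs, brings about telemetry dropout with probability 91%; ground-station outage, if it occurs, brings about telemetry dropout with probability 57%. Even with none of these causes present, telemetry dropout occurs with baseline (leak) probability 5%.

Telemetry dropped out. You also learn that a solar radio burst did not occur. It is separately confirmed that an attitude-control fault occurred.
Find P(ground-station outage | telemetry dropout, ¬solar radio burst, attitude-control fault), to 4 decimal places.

Under noisy-OR, P(telemetry dropout | causes) = 1 − (1−0.05)·∏(1−qᵢ) over the active causes.
For the numerator, keep only ground-station outage=true terms: 0.963235*0.29 = 0.279338
Normalizer over all consistent configurations: 0.9145*0.71 + 0.963235*0.29 = 0.928633
Posterior = 0.279338 / 0.928633 ≈ 0.3008

P(ground-station outage | telemetry dropout, ¬solar radio burst, attitude-control fault) ≈ 0.3008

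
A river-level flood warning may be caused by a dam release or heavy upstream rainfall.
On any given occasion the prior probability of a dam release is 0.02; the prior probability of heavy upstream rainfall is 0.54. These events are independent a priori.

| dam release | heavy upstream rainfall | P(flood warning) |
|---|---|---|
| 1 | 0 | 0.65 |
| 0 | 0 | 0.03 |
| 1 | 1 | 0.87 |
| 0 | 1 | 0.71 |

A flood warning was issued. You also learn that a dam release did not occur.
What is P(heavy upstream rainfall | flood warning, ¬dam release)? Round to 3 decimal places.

P(heavy upstream rainfall | flood warning, ¬dam release) ≈ 0.965

P(flood warning | ¬dam release) = 0.03·0.46 + 0.71·0.54 = 0.013800 + 0.383400 = 0.397200
The heavy upstream rainfall-present share is 0.71·0.54 = 0.383400.
So P(heavy upstream rainfall | flood warning, ¬dam release) = 0.383400/0.397200 ≈ 0.965.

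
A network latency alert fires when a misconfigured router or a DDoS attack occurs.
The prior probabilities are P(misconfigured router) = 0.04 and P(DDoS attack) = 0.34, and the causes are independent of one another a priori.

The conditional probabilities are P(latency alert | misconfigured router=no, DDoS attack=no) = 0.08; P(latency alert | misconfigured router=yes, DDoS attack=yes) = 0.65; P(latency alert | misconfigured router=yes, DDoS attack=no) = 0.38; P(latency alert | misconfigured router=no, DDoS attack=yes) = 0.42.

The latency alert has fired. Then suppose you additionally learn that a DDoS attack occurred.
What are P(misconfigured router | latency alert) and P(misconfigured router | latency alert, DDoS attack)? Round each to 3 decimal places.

P(misconfigured router | latency alert) ≈ 0.091; P(misconfigured router | latency alert, DDoS attack) ≈ 0.061

By total probability over the 4 (misconfigured router, DDoS attack) configurations:
  P(latency alert) = 0.08*0.96*0.66 + 0.42*0.96*0.34 + 0.38*0.04*0.66 + 0.65*0.04*0.34
        = 0.050688 + 0.137088 + 0.010032 + 0.008840 = 0.206648
The terms with misconfigured router present sum to 0.018872, so
  P(misconfigured router | latency alert) = 0.018872 / 0.206648 ≈ 0.091

Now condition on the additional information:
For the numerator, keep only misconfigured router=true terms: 0.65·0.04 = 0.026000
Normalizer over all consistent configurations: 0.42·0.96 + 0.65·0.04 = 0.429200
P(misconfigured router | latency alert, DDoS attack) = 0.026000/0.429200 ≈ 0.061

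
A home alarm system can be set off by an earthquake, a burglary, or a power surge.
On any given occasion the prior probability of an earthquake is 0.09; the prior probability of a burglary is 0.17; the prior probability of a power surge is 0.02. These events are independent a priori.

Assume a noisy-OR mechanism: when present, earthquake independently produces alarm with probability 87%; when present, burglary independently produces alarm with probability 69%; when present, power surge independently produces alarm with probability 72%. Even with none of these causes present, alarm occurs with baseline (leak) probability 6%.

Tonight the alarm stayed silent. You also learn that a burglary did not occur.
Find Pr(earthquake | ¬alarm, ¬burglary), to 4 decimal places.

Under noisy-OR, P(alarm | causes) = 1 − (1−0.06)·∏(1−qᵢ) over the active causes.
Numerator (weight on configurations with earthquake): 0.010778 + 0.000062 = 0.010840
Normalizer over all consistent configurations: 0.94×0.91×0.98 + 0.2632×0.91×0.02 + 0.1222×0.09×0.98 + 0.034216×0.09×0.02 = 0.853922
Posterior = 0.010840 / 0.853922 ≈ 0.0127

Pr(earthquake | ¬alarm, ¬burglary) ≈ 0.0127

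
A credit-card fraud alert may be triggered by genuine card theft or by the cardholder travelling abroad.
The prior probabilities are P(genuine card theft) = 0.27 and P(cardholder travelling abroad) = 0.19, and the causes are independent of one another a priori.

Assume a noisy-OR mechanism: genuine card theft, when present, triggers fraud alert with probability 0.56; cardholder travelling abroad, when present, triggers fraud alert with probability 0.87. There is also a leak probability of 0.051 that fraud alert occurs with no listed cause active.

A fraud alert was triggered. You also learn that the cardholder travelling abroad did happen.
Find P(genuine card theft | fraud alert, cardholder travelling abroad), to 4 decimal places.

Under noisy-OR, P(fraud alert | causes) = 1 − (1−0.051)·∏(1−qᵢ) over the active causes.
Numerator (weight on configurations with genuine card theft): 0.945717·0.27 = 0.255344
The normalizing constant is 0.87663·0.73 + 0.945717·0.27 = 0.895284
Posterior = 0.255344 / 0.895284 ≈ 0.2852

P(genuine card theft | fraud alert, cardholder travelling abroad) ≈ 0.2852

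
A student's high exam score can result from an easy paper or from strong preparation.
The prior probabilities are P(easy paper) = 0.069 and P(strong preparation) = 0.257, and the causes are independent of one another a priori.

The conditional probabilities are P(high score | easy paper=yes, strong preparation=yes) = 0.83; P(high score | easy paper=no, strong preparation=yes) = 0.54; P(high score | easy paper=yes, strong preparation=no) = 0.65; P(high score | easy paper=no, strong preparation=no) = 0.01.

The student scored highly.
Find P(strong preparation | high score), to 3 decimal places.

Enumerate the 4 (easy paper, strong preparation) configurations and weight by the priors:
  P(high score) = 0.01×0.931×0.743 + 0.54×0.931×0.257 + 0.65×0.069×0.743 + 0.83×0.069×0.257
        = 0.006917 + 0.129204 + 0.033324 + 0.014718 = 0.184163
Configurations with strong preparation contribute 0.143922, so
  P(strong preparation | high score) = 0.143922 / 0.184163 ≈ 0.781

P(strong preparation | high score) ≈ 0.781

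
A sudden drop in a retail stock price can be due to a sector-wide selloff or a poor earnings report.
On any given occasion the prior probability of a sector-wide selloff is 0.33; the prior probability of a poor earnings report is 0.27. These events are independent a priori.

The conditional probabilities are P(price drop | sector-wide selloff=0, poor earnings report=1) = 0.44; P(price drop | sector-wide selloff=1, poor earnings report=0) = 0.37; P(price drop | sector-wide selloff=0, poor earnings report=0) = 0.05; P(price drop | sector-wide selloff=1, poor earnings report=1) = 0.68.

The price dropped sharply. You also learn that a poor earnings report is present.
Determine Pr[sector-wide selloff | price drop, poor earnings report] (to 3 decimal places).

Pr[sector-wide selloff | price drop, poor earnings report] ≈ 0.432

P(price drop | poor earnings report) = 0.44·0.67 + 0.68·0.33 = 0.294800 + 0.224400 = 0.519200
Restricting to configurations with sector-wide selloff present: 0.68·0.33 = 0.224400.
Hence the posterior is 0.224400/0.519200 ≈ 0.432.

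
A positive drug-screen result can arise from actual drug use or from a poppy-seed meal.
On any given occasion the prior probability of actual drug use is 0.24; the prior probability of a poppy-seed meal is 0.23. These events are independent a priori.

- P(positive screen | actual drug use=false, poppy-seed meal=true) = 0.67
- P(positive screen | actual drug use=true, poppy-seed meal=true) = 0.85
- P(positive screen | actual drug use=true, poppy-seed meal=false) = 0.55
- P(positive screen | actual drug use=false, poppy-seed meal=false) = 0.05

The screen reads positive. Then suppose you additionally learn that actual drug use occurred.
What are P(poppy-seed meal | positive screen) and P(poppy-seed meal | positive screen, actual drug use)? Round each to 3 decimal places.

Weight on poppy-seed meal=true, given the evidence: 0.117116 + 0.046920 = 0.164036
Denominator P(positive screen): 0.05·0.76·0.77 + 0.67·0.76·0.23 + 0.55·0.24·0.77 + 0.85·0.24·0.23 = 0.294936
P(poppy-seed meal | positive screen) = 0.164036/0.294936 ≈ 0.556

With the extra evidence:
P(positive screen | actual drug use) = 0.55·0.77 + 0.85·0.23 = 0.423500 + 0.195500 = 0.619000
Of this, 0.195500 comes from 0.85·0.23 (the poppy-seed meal=true cases).
So P(poppy-seed meal | positive screen, actual drug use) = 0.195500/0.619000 ≈ 0.316.
— actual drug use explains away the evidence for poppy-seed meal.

P(poppy-seed meal | positive screen) ≈ 0.556; P(poppy-seed meal | positive screen, actual drug use) ≈ 0.316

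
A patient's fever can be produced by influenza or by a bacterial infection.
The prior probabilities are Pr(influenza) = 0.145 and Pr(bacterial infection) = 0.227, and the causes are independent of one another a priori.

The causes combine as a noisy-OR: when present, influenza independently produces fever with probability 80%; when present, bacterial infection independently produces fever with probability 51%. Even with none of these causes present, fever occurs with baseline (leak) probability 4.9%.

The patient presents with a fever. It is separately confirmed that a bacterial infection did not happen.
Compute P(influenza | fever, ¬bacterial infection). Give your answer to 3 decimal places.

Under noisy-OR, P(fever | causes) = 1 − (1−0.049)·∏(1−qᵢ) over the active causes.
For the numerator, keep only influenza=true terms: 0.8098·0.145 = 0.117421
Normalizer over all consistent configurations: 0.049·0.855 + 0.8098·0.145 = 0.159316
Posterior = 0.117421 / 0.159316 ≈ 0.737

P(influenza | fever, ¬bacterial infection) ≈ 0.737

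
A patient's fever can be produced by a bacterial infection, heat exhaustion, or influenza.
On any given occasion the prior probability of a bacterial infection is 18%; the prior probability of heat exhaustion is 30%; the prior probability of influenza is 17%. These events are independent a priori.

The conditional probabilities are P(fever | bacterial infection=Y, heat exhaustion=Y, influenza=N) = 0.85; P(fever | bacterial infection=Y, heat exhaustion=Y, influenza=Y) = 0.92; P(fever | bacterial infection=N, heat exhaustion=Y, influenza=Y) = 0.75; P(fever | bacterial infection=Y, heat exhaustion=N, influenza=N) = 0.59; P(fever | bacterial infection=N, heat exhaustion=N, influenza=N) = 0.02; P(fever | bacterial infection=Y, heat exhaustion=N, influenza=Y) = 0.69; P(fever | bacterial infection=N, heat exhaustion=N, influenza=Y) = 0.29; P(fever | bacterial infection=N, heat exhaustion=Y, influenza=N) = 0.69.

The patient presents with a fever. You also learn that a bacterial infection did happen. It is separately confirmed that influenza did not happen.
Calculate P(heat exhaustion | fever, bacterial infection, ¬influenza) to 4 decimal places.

P(heat exhaustion | fever, bacterial infection, ¬influenza) ≈ 0.3817

P(fever | bacterial infection, ¬influenza) = 0.59·0.7 + 0.85·0.3 = 0.413000 + 0.255000 = 0.668000
Of this, 0.255000 comes from 0.85·0.3 (the heat exhaustion=true cases).
P(heat exhaustion | fever, bacterial infection, ¬influenza) = 0.255000 / 0.668000 ≈ 0.3817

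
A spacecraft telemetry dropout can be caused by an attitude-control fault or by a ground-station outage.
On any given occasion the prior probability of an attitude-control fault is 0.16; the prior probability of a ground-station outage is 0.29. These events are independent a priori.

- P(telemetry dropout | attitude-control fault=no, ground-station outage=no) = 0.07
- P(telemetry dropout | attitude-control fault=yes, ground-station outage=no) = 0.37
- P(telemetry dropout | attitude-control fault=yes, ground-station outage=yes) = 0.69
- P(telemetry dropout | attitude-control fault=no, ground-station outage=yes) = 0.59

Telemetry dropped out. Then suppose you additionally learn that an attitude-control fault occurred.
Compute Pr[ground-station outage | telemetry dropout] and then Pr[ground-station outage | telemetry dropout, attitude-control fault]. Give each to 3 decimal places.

Enumerate the 4 (attitude-control fault, ground-station outage) configurations and weight by the priors:
  P(telemetry dropout) = 0.07×0.84×0.71 + 0.59×0.84×0.29 + 0.37×0.16×0.71 + 0.69×0.16×0.29
        = 0.041748 + 0.143724 + 0.042032 + 0.032016 = 0.259520
The terms with ground-station outage present sum to 0.175740, so
  P(ground-station outage | telemetry dropout) = 0.175740 / 0.259520 ≈ 0.677

With the extra evidence:
P(telemetry dropout | attitude-control fault) = 0.37·0.71 + 0.69·0.29 = 0.262700 + 0.200100 = 0.462800
Of this, 0.200100 comes from 0.69·0.29 (the ground-station outage=true cases).
So P(ground-station outage | telemetry dropout, attitude-control fault) = 0.200100/0.462800 ≈ 0.432.

Pr[ground-station outage | telemetry dropout] ≈ 0.677; Pr[ground-station outage | telemetry dropout, attitude-control fault] ≈ 0.432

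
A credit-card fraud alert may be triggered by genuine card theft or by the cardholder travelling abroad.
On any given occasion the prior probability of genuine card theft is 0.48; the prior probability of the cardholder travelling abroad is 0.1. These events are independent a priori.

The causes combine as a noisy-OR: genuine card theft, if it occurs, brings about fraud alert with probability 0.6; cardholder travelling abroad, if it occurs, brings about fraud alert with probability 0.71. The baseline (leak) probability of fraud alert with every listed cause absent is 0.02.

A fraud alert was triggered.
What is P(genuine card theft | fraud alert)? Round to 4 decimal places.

Under noisy-OR, P(fraud alert | causes) = 1 − (1−0.02)·∏(1−qᵢ) over the active causes.
Weight on genuine card theft=true, given the evidence: 0.262656 + 0.042543 = 0.305199
The normalizing constant is 0.02×0.52×0.9 + 0.7158×0.52×0.1 + 0.608×0.48×0.9 + 0.88632×0.48×0.1 = 0.351781
Posterior = 0.305199 / 0.351781 ≈ 0.8676

P(genuine card theft | fraud alert) ≈ 0.8676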